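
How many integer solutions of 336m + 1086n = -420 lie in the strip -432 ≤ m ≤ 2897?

18

gcd(1086, 336) = 6  (1086 = 3*336 + 78, 336 = 4*78 + 24, 78 = 3*24 + 6, 24 = 4*6).
Back-substituting, 336*(-42) + 1086*(13) = 6.
Scale by -70: particular solution (2940, -910); reduce m mod 181: (44, -14).
General solution: m = 44 + 181t, n = -14 - 56t for integer t.
-432 ≤ 44 + 181t ≤ 2897 gives t ∈ [-2, 15], which is 18 values.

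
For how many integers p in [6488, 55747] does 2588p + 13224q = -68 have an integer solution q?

15

gcd(13224, 2588) = 4.
By Bézout, 2588*(419) + 13224*(-82) = 4.
Particular solution: (2795, -547).
General solution: p = 2795 + 3306t, q = -547 - 647t for integer t.
6488 ≤ 2795 + 3306t ≤ 55747 gives t ∈ [2, 16], which is 15 values.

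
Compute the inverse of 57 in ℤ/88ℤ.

17

gcd(88, 57) = 1.
By Bézout, 57*(17) + 88*(-11) = 1.
So 57*17 ≡ 1 (mod 88), and 17 mod 88 = 17.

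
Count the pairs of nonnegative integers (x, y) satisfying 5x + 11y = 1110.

21

gcd(11, 5) = 1.
By Bézout, 5×(-2) + 11×(1) = 1.
One solution: (2, 100).
General: x = 2 + 11t, y = 100 - 5t.
x ≥ 0 ⇒ t ≥ 0; y ≥ 0 ⇒ t ≤ 20. So t ∈ [0, 20]: 21 solutions.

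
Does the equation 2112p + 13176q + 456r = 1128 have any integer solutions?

yes

gcd(13176, 2112):
  13176 = 6×2112 + 504
  2112 = 4×504 + 96
  504 = 5×96 + 24
  96 = 4×24
so gcd(13176, 2112) = 24.
gcd(24, 456) = 24.
24 divides 1128, so integer solutions exist.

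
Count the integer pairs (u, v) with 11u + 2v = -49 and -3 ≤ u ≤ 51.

28

gcd(11, 2):
  11 = 5*2 + 1
  2 = 2*1
so gcd(11, 2) = 1.
Back-substitute for Bézout coefficients:
  1 = 11 - 5*2
  ... = 11*(1) + 2*(-5)
Scale by -49: particular solution (-49, 245); reduce u mod 2: (1, -30).
General solution: u = 1 + 2t, v = -30 - 11t for integer t.
-3 ≤ 1 + 2t ≤ 51 gives t ∈ [-2, 25], which is 28 values.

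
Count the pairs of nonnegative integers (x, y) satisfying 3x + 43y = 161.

gcd(43, 3):
  43 = 14×3 + 1
  3 = 3×1
so gcd(43, 3) = 1.
Back-substitute for Bézout coefficients:
  1 = 43 - 14×3
  ... = 3×(-14) + 43×(1)
Scale by 161: one solution is (-2254, 161). Reduce x mod 43: (25, 2).
General: x = 25 + 43t, y = 2 - 3t.
x ≥ 0 ⇒ t ≥ 0; y ≥ 0 ⇒ t ≤ 0. So t ∈ [0, 0]: 1 solution.

1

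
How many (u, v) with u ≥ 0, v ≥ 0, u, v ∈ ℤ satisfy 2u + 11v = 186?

9

gcd(11, 2) = 1.
By Bézout, 2×(-5) + 11×(1) = 1.
One solution: (5, 16).
General: u = 5 + 11t, v = 16 - 2t.
u ≥ 0 ⇒ t ≥ 0; v ≥ 0 ⇒ t ≤ 8. So t ∈ [0, 8]: 9 solutions.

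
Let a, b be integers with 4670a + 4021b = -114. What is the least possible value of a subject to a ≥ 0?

322

gcd(4670, 4021) = 1  (4670 = 1*4021 + 649, 4021 = 6*649 + 127, 649 = 5*127 + 14, 127 = 9*14 + 1, 14 = 14*1).
1 divides -114, so solutions exist.
Back-substituting, 4670*(-285) + 4021*(331) = 1.
Scale by -114/1 = -114: (a₀, b₀) = (32490, -37734).
General solution: a = 32490 + 4021t, b = -37734 - 4670t for integer t.
a ≥ 0: smallest is 32490 mod 4021 = 322 (at t = -8), with b = -374.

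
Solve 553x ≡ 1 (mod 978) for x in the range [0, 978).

gcd(978, 553):
  978 = 1·553 + 425
  553 = 1·425 + 128
  425 = 3·128 + 41
  128 = 3·41 + 5
  41 = 8·5 + 1
  5 = 5·1
so gcd(978, 553) = 1.
Back-substitute for Bézout coefficients:
  1 = 41 - 8·5
  ... = 553·(-191) + 978·(108)
So 553·-191 ≡ 1 (mod 978), and -191 mod 978 = 787.

787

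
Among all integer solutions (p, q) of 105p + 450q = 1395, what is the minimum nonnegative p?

9

gcd(450, 105):
  450 = 4×105 + 30
  105 = 3×30 + 15
  30 = 2×15
so gcd(450, 105) = 15.
15 divides 1395, so solutions exist.
Back-substitute for Bézout coefficients:
  15 = 105 - 3×30
  ... = 105×(13) + 450×(-3)
Scale by 1395/15 = 93: (p₀, q₀) = (1209, -279).
General solution: p = 1209 + 30t, q = -279 - 7t for integer t.
p ≥ 0: smallest is 1209 mod 30 = 9 (at t = -40), with q = 1.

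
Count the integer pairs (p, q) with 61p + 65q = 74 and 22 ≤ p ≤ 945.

gcd(65, 61) = 1.
By Bézout, 61×(16) + 65×(-15) = 1.
Particular solution: (14, -12).
General solution: p = 14 + 65t, q = -12 - 61t for integer t.
22 ≤ 14 + 65t ≤ 945 gives t ∈ [1, 14], which is 14 values.

14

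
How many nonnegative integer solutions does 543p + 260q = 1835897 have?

gcd(543, 260) = 1  (543 = 2×260 + 23, 260 = 11×23 + 7, 23 = 3×7 + 2, 7 = 3×2 + 1, 2 = 2×1).
Back-substituting, 543×(-113) + 260×(236) = 1.
Scale by 1835897: one solution is (-207456361, 433271692). Reduce p mod 260: (239, 6562).
General: p = 239 + 260t, q = 6562 - 543t.
p ≥ 0 ⇒ t ≥ 0; q ≥ 0 ⇒ t ≤ 12. So t ∈ [0, 12]: 13 solutions.

13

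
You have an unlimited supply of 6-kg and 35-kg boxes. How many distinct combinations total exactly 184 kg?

1

Need nonnegative integers with 6j + 35k = 184.
gcd(6, 35) = 1, and 6·(6) + 35·(-1) = 1.
So (j₀, k₀) = (1104, -184); general j = 1104 + 35t, k = -184 - 6t.
j ≥ 0 ⇒ t ≥ -31; k ≥ 0 ⇒ t ≤ -31. That's 1 value of t.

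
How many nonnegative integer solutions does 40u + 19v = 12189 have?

gcd(40, 19) = 1.
By Bézout, 40·(-9) + 19·(19) = 1.
One solution: (5, 631).
General: u = 5 + 19t, v = 631 - 40t.
u ≥ 0 ⇒ t ≥ 0; v ≥ 0 ⇒ t ≤ 15. So t ∈ [0, 15]: 16 solutions.

16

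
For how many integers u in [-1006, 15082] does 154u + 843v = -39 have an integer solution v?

gcd(843, 154):
  843 = 5×154 + 73
  154 = 2×73 + 8
  73 = 9×8 + 1
  8 = 8×1
so gcd(843, 154) = 1.
Back-substitute for Bézout coefficients:
  1 = 73 - 9×8
  ... = 154×(-104) + 843×(19)
Scale by -39: particular solution (4056, -741); reduce u mod 843: (684, -125).
General solution: u = 684 + 843t, v = -125 - 154t for integer t.
-1006 ≤ 684 + 843t ≤ 15082 gives t ∈ [-2, 17], which is 20 values.

20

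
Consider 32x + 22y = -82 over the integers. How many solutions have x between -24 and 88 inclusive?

gcd(32, 22) = 2.
By Bézout, 32×(-2) + 22×(3) = 2.
Particular solution: (5, -11).
General solution: x = 5 + 11t, y = -11 - 16t for integer t.
-24 ≤ 5 + 11t ≤ 88 gives t ∈ [-2, 7], which is 10 values.

10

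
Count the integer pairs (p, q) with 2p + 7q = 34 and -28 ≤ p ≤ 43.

gcd(7, 2):
  7 = 3×2 + 1
  2 = 2×1
so gcd(7, 2) = 1.
Back-substitute for Bézout coefficients:
  1 = 7 - 3×2
  ... = 2×(-3) + 7×(1)
Scale by 34: particular solution (-102, 34); reduce p mod 7: (3, 4).
General solution: p = 3 + 7t, q = 4 - 2t for integer t.
-28 ≤ 3 + 7t ≤ 43 gives t ∈ [-4, 5], which is 10 values.

10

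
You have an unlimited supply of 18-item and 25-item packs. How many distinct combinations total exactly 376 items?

Need nonnegative integers with 18j + 25k = 376.
gcd(18, 25) = 1, and 18·(7) + 25·(-5) = 1.
So (j₀, k₀) = (2632, -1880); general j = 2632 + 25t, k = -1880 - 18t.
j ≥ 0 ⇒ t ≥ -105; k ≥ 0 ⇒ t ≤ -105. That's 1 value of t.

1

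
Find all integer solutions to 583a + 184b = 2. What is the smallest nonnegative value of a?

6

gcd(583, 184) = 1.
1 divides 2, so solutions exist.
By Bézout, 583×(-89) + 184×(282) = 1.
Scale by 2/1 = 2: (a₀, b₀) = (-178, 564).
General solution: a = -178 + 184t, b = 564 - 583t for integer t.
a ≥ 0: smallest is -178 mod 184 = 6 (at t = 1), with b = -19.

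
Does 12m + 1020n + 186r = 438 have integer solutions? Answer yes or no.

yes

gcd(1020, 12) = 12.
gcd(12, 186) = 6.
6 divides 438, so integer solutions exist.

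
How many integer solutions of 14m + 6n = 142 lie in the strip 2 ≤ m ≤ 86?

gcd(14, 6) = 2  (14 = 2×6 + 2, 6 = 3×2).
Back-substituting, 14×(1) + 6×(-2) = 2.
Scale by 71: particular solution (71, -142); reduce m mod 3: (2, 19).
General solution: m = 2 + 3t, n = 19 - 7t for integer t.
2 ≤ 2 + 3t ≤ 86 gives t ∈ [0, 28], which is 29 values.

29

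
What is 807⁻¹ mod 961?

156

gcd(961, 807) = 1.
By Bézout, 807×(156) + 961×(-131) = 1.
So 807×156 ≡ 1 (mod 961), and 156 mod 961 = 156.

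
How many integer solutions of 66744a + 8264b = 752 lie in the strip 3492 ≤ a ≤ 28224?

gcd(66744, 8264) = 8  (66744 = 8*8264 + 632, 8264 = 13*632 + 48, 632 = 13*48 + 8, 48 = 6*8).
Back-substituting, 66744*(170) + 8264*(-1373) = 8.
Scale by 94: particular solution (15980, -129062); reduce a mod 1033: (485, -3917).
General solution: a = 485 + 1033t, b = -3917 - 8343t for integer t.
3492 ≤ 485 + 1033t ≤ 28224 gives t ∈ [3, 26], which is 24 values.

24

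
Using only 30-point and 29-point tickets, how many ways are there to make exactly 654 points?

1

Need nonnegative integers with 30j + 29k = 654.
gcd(30, 29) = 1, and 30·(1) + 29·(-1) = 1.
So (j₀, k₀) = (654, -654); general j = 654 + 29t, k = -654 - 30t.
j ≥ 0 ⇒ t ≥ -22; k ≥ 0 ⇒ t ≤ -22. That's 1 value of t.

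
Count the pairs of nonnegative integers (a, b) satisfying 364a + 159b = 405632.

gcd(364, 159) = 1  (364 = 2×159 + 46, 159 = 3×46 + 21, 46 = 2×21 + 4, 21 = 5×4 + 1, 4 = 4×1).
Back-substituting, 364×(-38) + 159×(87) = 1.
Scale by 405632: one solution is (-15414016, 35289984). Reduce a mod 159: (80, 2368).
General: a = 80 + 159t, b = 2368 - 364t.
a ≥ 0 ⇒ t ≥ 0; b ≥ 0 ⇒ t ≤ 6. So t ∈ [0, 6]: 7 solutions.

7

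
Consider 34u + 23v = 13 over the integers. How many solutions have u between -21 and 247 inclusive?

11

gcd(34, 23):
  34 = 1·23 + 11
  23 = 2·11 + 1
  11 = 11·1
so gcd(34, 23) = 1.
Back-substitute for Bézout coefficients:
  1 = 23 - 2·11
  ... = 34·(-2) + 23·(3)
Scale by 13: particular solution (-26, 39); reduce u mod 23: (20, -29).
General solution: u = 20 + 23t, v = -29 - 34t for integer t.
-21 ≤ 20 + 23t ≤ 247 gives t ∈ [-1, 9], which is 11 values.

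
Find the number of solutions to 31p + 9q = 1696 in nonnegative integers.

gcd(31, 9) = 1  (31 = 3*9 + 4, 9 = 2*4 + 1, 4 = 4*1).
Back-substituting, 31*(-2) + 9*(7) = 1.
Scale by 1696: one solution is (-3392, 11872). Reduce p mod 9: (1, 185).
General: p = 1 + 9t, q = 185 - 31t.
p ≥ 0 ⇒ t ≥ 0; q ≥ 0 ⇒ t ≤ 5. So t ∈ [0, 5]: 6 solutions.

6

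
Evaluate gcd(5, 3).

gcd(5, 3):
  5 = 1·3 + 2
  3 = 1·2 + 1
  2 = 2·1
so gcd(5, 3) = 1.

1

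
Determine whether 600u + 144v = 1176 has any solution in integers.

gcd(600, 144) = 24  (600 = 4*144 + 24, 144 = 6*24).
24 divides 1176, so integer solutions exist.

yes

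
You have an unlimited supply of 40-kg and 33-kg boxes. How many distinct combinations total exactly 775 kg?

Need nonnegative integers with 40j + 33k = 775.
gcd(40, 33) = 1, and 40·(-14) + 33·(17) = 1.
So (j₀, k₀) = (-10850, 13175); general j = -10850 + 33t, k = 13175 - 40t.
j ≥ 0 ⇒ t ≥ 329; k ≥ 0 ⇒ t ≤ 329. That's 1 value of t.

1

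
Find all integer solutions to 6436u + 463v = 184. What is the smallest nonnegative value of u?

gcd(6436, 463):
  6436 = 13·463 + 417
  463 = 1·417 + 46
  417 = 9·46 + 3
  46 = 15·3 + 1
  3 = 3·1
so gcd(6436, 463) = 1.
1 divides 184, so solutions exist.
Back-substitute for Bézout coefficients:
  1 = 46 - 15·3
  ... = 6436·(-151) + 463·(2099)
Scale by 184/1 = 184: (u₀, v₀) = (-27784, 386216).
General solution: u = -27784 + 463t, v = 386216 - 6436t for integer t.
u ≥ 0: smallest is -27784 mod 463 = 459 (at t = 61), with v = -6380.

459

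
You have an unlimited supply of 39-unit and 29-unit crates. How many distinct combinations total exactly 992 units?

1

Need nonnegative integers with 39j + 29k = 992.
gcd(39, 29) = 1, and 39·(3) + 29·(-4) = 1.
So (j₀, k₀) = (2976, -3968); general j = 2976 + 29t, k = -3968 - 39t.
j ≥ 0 ⇒ t ≥ -102; k ≥ 0 ⇒ t ≤ -102. That's 1 value of t.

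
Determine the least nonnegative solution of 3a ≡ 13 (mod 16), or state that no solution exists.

15

gcd(16, 3) = 1.
1 divides 13, so solutions exist.
By Bézout, 3×(-5) + 16×(1) = 1.
So 3×(-5) ≡ 1 (mod 16); multiply by 13: a ≡ -65 (mod 16).
Smallest nonnegative: a = -65 mod 16 = 15.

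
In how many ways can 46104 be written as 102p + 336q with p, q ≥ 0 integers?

gcd(336, 102) = 6  (336 = 3×102 + 30, 102 = 3×30 + 12, 30 = 2×12 + 6, 12 = 2×6).
Back-substituting, 102×(-23) + 336×(7) = 6.
Scale by 7684: one solution is (-176732, 53788). Reduce p mod 56: (4, 136).
General: p = 4 + 56t, q = 136 - 17t.
p ≥ 0 ⇒ t ≥ 0; q ≥ 0 ⇒ t ≤ 8. So t ∈ [0, 8]: 9 solutions.

9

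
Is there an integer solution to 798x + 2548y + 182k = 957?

no

gcd(2548, 798):
  2548 = 3×798 + 154
  798 = 5×154 + 28
  154 = 5×28 + 14
  28 = 2×14
so gcd(2548, 798) = 14.
gcd(14, 182) = 14.
14 does not divide 957 (remainder 5), so no integer solutions.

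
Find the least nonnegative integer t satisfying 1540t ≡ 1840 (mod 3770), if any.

246

gcd(3770, 1540):
  3770 = 2·1540 + 690
  1540 = 2·690 + 160
  690 = 4·160 + 50
  160 = 3·50 + 10
  50 = 5·10
so gcd(3770, 1540) = 10.
10 divides 1840, so solutions exist.
Back-substitute for Bézout coefficients:
  10 = 160 - 3·50
  ... = 1540·(71) + 3770·(-29)
So 1540·(71) ≡ 10 (mod 3770); multiply by 184: t ≡ 13064 (mod 377).
Smallest nonnegative: t = 13064 mod 377 = 246.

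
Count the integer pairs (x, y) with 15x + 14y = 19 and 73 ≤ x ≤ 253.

gcd(15, 14) = 1  (15 = 1·14 + 1, 14 = 14·1).
Back-substituting, 15·(1) + 14·(-1) = 1.
Scale by 19: particular solution (19, -19); reduce x mod 14: (5, -4).
General solution: x = 5 + 14t, y = -4 - 15t for integer t.
73 ≤ 5 + 14t ≤ 253 gives t ∈ [5, 17], which is 13 values.

13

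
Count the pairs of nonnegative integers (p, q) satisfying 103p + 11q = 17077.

15

gcd(103, 11) = 1.
By Bézout, 103×(3) + 11×(-28) = 1.
One solution: (4, 1515).
General: p = 4 + 11t, q = 1515 - 103t.
p ≥ 0 ⇒ t ≥ 0; q ≥ 0 ⇒ t ≤ 14. So t ∈ [0, 14]: 15 solutions.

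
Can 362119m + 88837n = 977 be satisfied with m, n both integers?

gcd(362119, 88837) = 37  (362119 = 4*88837 + 6771, 88837 = 13*6771 + 814, 6771 = 8*814 + 259, 814 = 3*259 + 37, 259 = 7*37).
37 does not divide 977 (remainder 15), so no integer solutions.

no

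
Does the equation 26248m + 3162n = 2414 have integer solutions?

gcd(26248, 3162) = 34  (26248 = 8×3162 + 952, 3162 = 3×952 + 306, 952 = 3×306 + 34, 306 = 9×34).
34 divides 2414, so integer solutions exist.

yes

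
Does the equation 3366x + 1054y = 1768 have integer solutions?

yes

gcd(3366, 1054):
  3366 = 3*1054 + 204
  1054 = 5*204 + 34
  204 = 6*34
so gcd(3366, 1054) = 34.
34 divides 1768, so integer solutions exist.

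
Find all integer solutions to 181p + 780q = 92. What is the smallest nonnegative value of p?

gcd(780, 181):
  780 = 4*181 + 56
  181 = 3*56 + 13
  56 = 4*13 + 4
  13 = 3*4 + 1
  4 = 4*1
so gcd(780, 181) = 1.
1 divides 92, so solutions exist.
Back-substitute for Bézout coefficients:
  1 = 13 - 3*4
  ... = 181*(181) + 780*(-42)
Scale by 92/1 = 92: (p₀, q₀) = (16652, -3864).
General solution: p = 16652 + 780t, q = -3864 - 181t for integer t.
p ≥ 0: smallest is 16652 mod 780 = 272 (at t = -21), with q = -63.

272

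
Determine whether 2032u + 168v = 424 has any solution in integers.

yes

gcd(2032, 168):
  2032 = 12·168 + 16
  168 = 10·16 + 8
  16 = 2·8
so gcd(2032, 168) = 8.
8 divides 424, so integer solutions exist.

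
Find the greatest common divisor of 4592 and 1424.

16

gcd(4592, 1424) = 16  (4592 = 3*1424 + 320, 1424 = 4*320 + 144, 320 = 2*144 + 32, 144 = 4*32 + 16, 32 = 2*16).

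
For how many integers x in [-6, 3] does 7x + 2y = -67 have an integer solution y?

gcd(7, 2):
  7 = 3·2 + 1
  2 = 2·1
so gcd(7, 2) = 1.
Back-substitute for Bézout coefficients:
  1 = 7 - 3·2
  ... = 7·(1) + 2·(-3)
Scale by -67: particular solution (-67, 201); reduce x mod 2: (1, -37).
General solution: x = 1 + 2t, y = -37 - 7t for integer t.
-6 ≤ 1 + 2t ≤ 3 gives t ∈ [-3, 1], which is 5 values.

5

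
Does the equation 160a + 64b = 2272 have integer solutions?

yes

gcd(160, 64) = 32.
32 divides 2272, so integer solutions exist.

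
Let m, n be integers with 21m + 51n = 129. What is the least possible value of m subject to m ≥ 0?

gcd(51, 21):
  51 = 2×21 + 9
  21 = 2×9 + 3
  9 = 3×3
so gcd(51, 21) = 3.
3 divides 129, so solutions exist.
Back-substitute for Bézout coefficients:
  3 = 21 - 2×9
  ... = 21×(5) + 51×(-2)
Scale by 129/3 = 43: (m₀, n₀) = (215, -86).
General solution: m = 215 + 17t, n = -86 - 7t for integer t.
m ≥ 0: smallest is 215 mod 17 = 11 (at t = -12), with n = -2.

11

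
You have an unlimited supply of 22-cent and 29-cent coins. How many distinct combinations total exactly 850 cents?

Need nonnegative integers with 22j + 29k = 850.
gcd(22, 29) = 1, and 22·(4) + 29·(-3) = 1.
So (j₀, k₀) = (3400, -2550); general j = 3400 + 29t, k = -2550 - 22t.
j ≥ 0 ⇒ t ≥ -117; k ≥ 0 ⇒ t ≤ -116. That's 2 values of t.

2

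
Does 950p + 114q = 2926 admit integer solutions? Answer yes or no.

yes

gcd(950, 114) = 38.
38 divides 2926, so integer solutions exist.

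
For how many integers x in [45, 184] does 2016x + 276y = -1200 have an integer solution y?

gcd(2016, 276) = 12.
By Bézout, 2016*(10) + 276*(-73) = 12.
Particular solution: (12, -92).
General solution: x = 12 + 23t, y = -92 - 168t for integer t.
45 ≤ 12 + 23t ≤ 184 gives t ∈ [2, 7], which is 6 values.

6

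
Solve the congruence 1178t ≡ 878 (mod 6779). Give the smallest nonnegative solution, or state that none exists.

3396

gcd(6779, 1178):
  6779 = 5×1178 + 889
  1178 = 1×889 + 289
  889 = 3×289 + 22
  289 = 13×22 + 3
  22 = 7×3 + 1
  3 = 3×1
so gcd(6779, 1178) = 1.
1 divides 878, so solutions exist.
Back-substitute for Bézout coefficients:
  1 = 22 - 7×3
  ... = 1178×(-2158) + 6779×(375)
So 1178×(-2158) ≡ 1 (mod 6779); multiply by 878: t ≡ -1894724 (mod 6779).
Smallest nonnegative: t = -1894724 mod 6779 = 3396.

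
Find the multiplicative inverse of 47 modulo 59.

gcd(59, 47) = 1  (59 = 1*47 + 12, 47 = 3*12 + 11, 12 = 1*11 + 1, 11 = 11*1).
Back-substituting, 47*(-5) + 59*(4) = 1.
So 47*-5 ≡ 1 (mod 59), and -5 mod 59 = 54.

54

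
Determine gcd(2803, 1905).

gcd(2803, 1905) = 1  (2803 = 1×1905 + 898, 1905 = 2×898 + 109, 898 = 8×109 + 26, 109 = 4×26 + 5, 26 = 5×5 + 1, 5 = 5×1).

1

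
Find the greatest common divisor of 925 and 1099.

gcd(1099, 925):
  1099 = 1×925 + 174
  925 = 5×174 + 55
  174 = 3×55 + 9
  55 = 6×9 + 1
  9 = 9×1
so gcd(1099, 925) = 1.

1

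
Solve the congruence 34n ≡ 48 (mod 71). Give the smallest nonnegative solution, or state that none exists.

39

gcd(71, 34):
  71 = 2*34 + 3
  34 = 11*3 + 1
  3 = 3*1
so gcd(71, 34) = 1.
1 divides 48, so solutions exist.
Back-substitute for Bézout coefficients:
  1 = 34 - 11*3
  ... = 34*(23) + 71*(-11)
So 34*(23) ≡ 1 (mod 71); multiply by 48: n ≡ 1104 (mod 71).
Smallest nonnegative: n = 1104 mod 71 = 39.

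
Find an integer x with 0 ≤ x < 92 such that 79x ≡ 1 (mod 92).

7

gcd(92, 79) = 1.
By Bézout, 79·(7) + 92·(-6) = 1.
So 79·7 ≡ 1 (mod 92), and 7 mod 92 = 7.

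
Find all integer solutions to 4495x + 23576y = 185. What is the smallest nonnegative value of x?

gcd(23576, 4495) = 1  (23576 = 5×4495 + 1101, 4495 = 4×1101 + 91, 1101 = 12×91 + 9, 91 = 10×9 + 1, 9 = 9×1).
1 divides 185, so solutions exist.
Back-substituting, 4495×(2591) + 23576×(-494) = 1.
Scale by 185/1 = 185: (x₀, y₀) = (479335, -91390).
General solution: x = 479335 + 23576t, y = -91390 - 4495t for integer t.
x ≥ 0: smallest is 479335 mod 23576 = 7815 (at t = -20), with y = -1490.

7815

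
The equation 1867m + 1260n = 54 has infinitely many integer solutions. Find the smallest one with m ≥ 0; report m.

gcd(1867, 1260):
  1867 = 1*1260 + 607
  1260 = 2*607 + 46
  607 = 13*46 + 9
  46 = 5*9 + 1
  9 = 9*1
so gcd(1867, 1260) = 1.
1 divides 54, so solutions exist.
Back-substitute for Bézout coefficients:
  1 = 46 - 5*9
  ... = 1867*(-137) + 1260*(203)
Scale by 54/1 = 54: (m₀, n₀) = (-7398, 10962).
General solution: m = -7398 + 1260t, n = 10962 - 1867t for integer t.
m ≥ 0: smallest is -7398 mod 1260 = 162 (at t = 6), with n = -240.

162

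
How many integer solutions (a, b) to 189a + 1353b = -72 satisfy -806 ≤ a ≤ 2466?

8

gcd(1353, 189) = 3.
By Bézout, 189*(-136) + 1353*(19) = 3.
Particular solution: (107, -15).
General solution: a = 107 + 451t, b = -15 - 63t for integer t.
-806 ≤ 107 + 451t ≤ 2466 gives t ∈ [-2, 5], which is 8 values.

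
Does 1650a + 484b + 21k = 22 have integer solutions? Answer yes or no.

gcd(1650, 484) = 22.
gcd(22, 21) = 1.
1 divides 22, so integer solutions exist.

yes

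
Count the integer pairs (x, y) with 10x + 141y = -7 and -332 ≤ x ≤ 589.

7

gcd(141, 10) = 1.
By Bézout, 10*(-14) + 141*(1) = 1.
Particular solution: (98, -7).
General solution: x = 98 + 141t, y = -7 - 10t for integer t.
-332 ≤ 98 + 141t ≤ 589 gives t ∈ [-3, 3], which is 7 values.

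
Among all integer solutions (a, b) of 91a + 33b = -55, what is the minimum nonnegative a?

11

gcd(91, 33) = 1.
1 divides -55, so solutions exist.
By Bézout, 91*(4) + 33*(-11) = 1.
Scale by -55/1 = -55: (a₀, b₀) = (-220, 605).
General solution: a = -220 + 33t, b = 605 - 91t for integer t.
a ≥ 0: smallest is -220 mod 33 = 11 (at t = 7), with b = -32.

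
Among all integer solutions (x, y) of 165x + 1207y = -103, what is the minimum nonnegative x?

687

gcd(1207, 165) = 1  (1207 = 7×165 + 52, 165 = 3×52 + 9, 52 = 5×9 + 7, 9 = 1×7 + 2, 7 = 3×2 + 1, 2 = 2×1).
1 divides -103, so solutions exist.
Back-substituting, 165×(-534) + 1207×(73) = 1.
Scale by -103/1 = -103: (x₀, y₀) = (55002, -7519).
General solution: x = 55002 + 1207t, y = -7519 - 165t for integer t.
x ≥ 0: smallest is 55002 mod 1207 = 687 (at t = -45), with y = -94.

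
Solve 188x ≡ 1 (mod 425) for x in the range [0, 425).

52

gcd(425, 188):
  425 = 2*188 + 49
  188 = 3*49 + 41
  49 = 1*41 + 8
  41 = 5*8 + 1
  8 = 8*1
so gcd(425, 188) = 1.
Back-substitute for Bézout coefficients:
  1 = 41 - 5*8
  ... = 188*(52) + 425*(-23)
So 188*52 ≡ 1 (mod 425), and 52 mod 425 = 52.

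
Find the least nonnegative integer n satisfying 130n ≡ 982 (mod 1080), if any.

gcd(1080, 130):
  1080 = 8·130 + 40
  130 = 3·40 + 10
  40 = 4·10
so gcd(1080, 130) = 10.
10 does not divide 982, so the congruence has no solution.

no solution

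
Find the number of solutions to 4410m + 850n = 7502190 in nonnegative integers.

20

gcd(4410, 850) = 10.
By Bézout, 4410×(16) + 850×(-83) = 10.
One solution: (59, 8520).
General: m = 59 + 85t, n = 8520 - 441t.
m ≥ 0 ⇒ t ≥ 0; n ≥ 0 ⇒ t ≤ 19. So t ∈ [0, 19]: 20 solutions.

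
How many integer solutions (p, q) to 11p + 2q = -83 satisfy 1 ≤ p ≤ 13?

gcd(11, 2) = 1.
By Bézout, 11×(1) + 2×(-5) = 1.
Particular solution: (1, -47).
General solution: p = 1 + 2t, q = -47 - 11t for integer t.
1 ≤ 1 + 2t ≤ 13 gives t ∈ [0, 6], which is 7 values.

7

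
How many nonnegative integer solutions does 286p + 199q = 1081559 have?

gcd(286, 199) = 1  (286 = 1*199 + 87, 199 = 2*87 + 25, 87 = 3*25 + 12, 25 = 2*12 + 1, 12 = 12*1).
Back-substituting, 286*(-16) + 199*(23) = 1.
Scale by 1081559: one solution is (-17304944, 24875857). Reduce p mod 199: (96, 5297).
General: p = 96 + 199t, q = 5297 - 286t.
p ≥ 0 ⇒ t ≥ 0; q ≥ 0 ⇒ t ≤ 18. So t ∈ [0, 18]: 19 solutions.

19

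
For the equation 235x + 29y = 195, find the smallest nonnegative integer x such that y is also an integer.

gcd(235, 29):
  235 = 8×29 + 3
  29 = 9×3 + 2
  3 = 1×2 + 1
  2 = 2×1
so gcd(235, 29) = 1.
1 divides 195, so solutions exist.
Back-substitute for Bézout coefficients:
  1 = 3 - 1×2
  ... = 235×(10) + 29×(-81)
Scale by 195/1 = 195: (x₀, y₀) = (1950, -15795).
General solution: x = 1950 + 29t, y = -15795 - 235t for integer t.
x ≥ 0: smallest is 1950 mod 29 = 7 (at t = -67), with y = -50.

7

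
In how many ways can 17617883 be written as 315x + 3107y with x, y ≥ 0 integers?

gcd(3107, 315) = 1  (3107 = 9·315 + 272, 315 = 1·272 + 43, 272 = 6·43 + 14, 43 = 3·14 + 1, 14 = 14·1).
Back-substituting, 315·(217) + 3107·(-22) = 1.
Scale by 17617883: one solution is (3823080611, -387593426). Reduce x mod 3107: (1000, 5569).
General: x = 1000 + 3107t, y = 5569 - 315t.
x ≥ 0 ⇒ t ≥ 0; y ≥ 0 ⇒ t ≤ 17. So t ∈ [0, 17]: 18 solutions.

18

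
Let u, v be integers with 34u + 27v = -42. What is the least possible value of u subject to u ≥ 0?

21

gcd(34, 27):
  34 = 1·27 + 7
  27 = 3·7 + 6
  7 = 1·6 + 1
  6 = 6·1
so gcd(34, 27) = 1.
1 divides -42, so solutions exist.
Back-substitute for Bézout coefficients:
  1 = 7 - 1·6
  ... = 34·(4) + 27·(-5)
Scale by -42/1 = -42: (u₀, v₀) = (-168, 210).
General solution: u = -168 + 27t, v = 210 - 34t for integer t.
u ≥ 0: smallest is -168 mod 27 = 21 (at t = 7), with v = -28.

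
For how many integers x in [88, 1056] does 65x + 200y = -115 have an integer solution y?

24

gcd(200, 65) = 5.
By Bézout, 65*(-3) + 200*(1) = 5.
Particular solution: (29, -10).
General solution: x = 29 + 40t, y = -10 - 13t for integer t.
88 ≤ 29 + 40t ≤ 1056 gives t ∈ [2, 25], which is 24 values.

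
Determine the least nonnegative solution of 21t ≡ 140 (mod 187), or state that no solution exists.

gcd(187, 21):
  187 = 8*21 + 19
  21 = 1*19 + 2
  19 = 9*2 + 1
  2 = 2*1
so gcd(187, 21) = 1.
1 divides 140, so solutions exist.
Back-substitute for Bézout coefficients:
  1 = 19 - 9*2
  ... = 21*(-89) + 187*(10)
So 21*(-89) ≡ 1 (mod 187); multiply by 140: t ≡ -12460 (mod 187).
Smallest nonnegative: t = -12460 mod 187 = 69.

69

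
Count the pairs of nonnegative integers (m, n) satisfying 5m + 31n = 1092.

gcd(31, 5) = 1  (31 = 6*5 + 1, 5 = 5*1).
Back-substituting, 5*(-6) + 31*(1) = 1.
Scale by 1092: one solution is (-6552, 1092). Reduce m mod 31: (20, 32).
General: m = 20 + 31t, n = 32 - 5t.
m ≥ 0 ⇒ t ≥ 0; n ≥ 0 ⇒ t ≤ 6. So t ∈ [0, 6]: 7 solutions.

7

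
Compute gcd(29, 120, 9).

1

gcd(120, 29) = 1  (120 = 4×29 + 4, 29 = 7×4 + 1, 4 = 4×1).
gcd(1, 9) = 1.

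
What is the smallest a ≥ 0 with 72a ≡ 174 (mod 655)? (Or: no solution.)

gcd(655, 72):
  655 = 9×72 + 7
  72 = 10×7 + 2
  7 = 3×2 + 1
  2 = 2×1
so gcd(655, 72) = 1.
1 divides 174, so solutions exist.
Back-substitute for Bézout coefficients:
  1 = 7 - 3×2
  ... = 72×(-282) + 655×(31)
So 72×(-282) ≡ 1 (mod 655); multiply by 174: a ≡ -49068 (mod 655).
Smallest nonnegative: a = -49068 mod 655 = 57.

57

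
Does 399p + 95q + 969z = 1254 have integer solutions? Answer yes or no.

gcd(399, 95) = 19  (399 = 4·95 + 19, 95 = 5·19).
gcd(19, 969) = 19.
19 divides 1254, so integer solutions exist.

yes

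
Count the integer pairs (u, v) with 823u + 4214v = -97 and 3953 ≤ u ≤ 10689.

gcd(4214, 823):
  4214 = 5*823 + 99
  823 = 8*99 + 31
  99 = 3*31 + 6
  31 = 5*6 + 1
  6 = 6*1
so gcd(4214, 823) = 1.
Back-substitute for Bézout coefficients:
  1 = 31 - 5*6
  ... = 823*(681) + 4214*(-133)
Scale by -97: particular solution (-66057, 12901); reduce u mod 4214: (1367, -267).
General solution: u = 1367 + 4214t, v = -267 - 823t for integer t.
3953 ≤ 1367 + 4214t ≤ 10689 gives t ∈ [1, 2], which is 2 values.

2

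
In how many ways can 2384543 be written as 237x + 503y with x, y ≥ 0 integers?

20

gcd(503, 237):
  503 = 2×237 + 29
  237 = 8×29 + 5
  29 = 5×5 + 4
  5 = 1×4 + 1
  4 = 4×1
so gcd(503, 237) = 1.
Back-substitute for Bézout coefficients:
  1 = 5 - 1×4
  ... = 237×(104) + 503×(-49)
Scale by 2384543: one solution is (247992472, -116842607). Reduce x mod 503: (394, 4555).
General: x = 394 + 503t, y = 4555 - 237t.
x ≥ 0 ⇒ t ≥ 0; y ≥ 0 ⇒ t ≤ 19. So t ∈ [0, 19]: 20 solutions.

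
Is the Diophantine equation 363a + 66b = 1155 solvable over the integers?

yes

gcd(363, 66) = 33.
33 divides 1155, so integer solutions exist.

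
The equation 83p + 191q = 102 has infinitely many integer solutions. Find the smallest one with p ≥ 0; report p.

137

gcd(191, 83) = 1.
1 divides 102, so solutions exist.
By Bézout, 83×(-23) + 191×(10) = 1.
Scale by 102/1 = 102: (p₀, q₀) = (-2346, 1020).
General solution: p = -2346 + 191t, q = 1020 - 83t for integer t.
p ≥ 0: smallest is -2346 mod 191 = 137 (at t = 13), with q = -59.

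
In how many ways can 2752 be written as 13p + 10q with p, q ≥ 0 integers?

gcd(13, 10) = 1.
By Bézout, 13×(-3) + 10×(4) = 1.
One solution: (4, 270).
General: p = 4 + 10t, q = 270 - 13t.
p ≥ 0 ⇒ t ≥ 0; q ≥ 0 ⇒ t ≤ 20. So t ∈ [0, 20]: 21 solutions.

21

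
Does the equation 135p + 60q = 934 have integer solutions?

no

gcd(135, 60):
  135 = 2×60 + 15
  60 = 4×15
so gcd(135, 60) = 15.
15 does not divide 934 (remainder 4), so no integer solutions.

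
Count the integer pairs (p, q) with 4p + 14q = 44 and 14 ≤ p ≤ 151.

20

gcd(14, 4) = 2.
By Bézout, 4×(-3) + 14×(1) = 2.
Particular solution: (4, 2).
General solution: p = 4 + 7t, q = 2 - 2t for integer t.
14 ≤ 4 + 7t ≤ 151 gives t ∈ [2, 21], which is 20 values.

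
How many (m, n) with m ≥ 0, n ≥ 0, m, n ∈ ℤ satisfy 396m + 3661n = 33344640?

23

gcd(3661, 396):
  3661 = 9*396 + 97
  396 = 4*97 + 8
  97 = 12*8 + 1
  8 = 8*1
so gcd(3661, 396) = 1.
Back-substitute for Bézout coefficients:
  1 = 97 - 12*8
  ... = 396*(-453) + 3661*(49)
Scale by 33344640: one solution is (-15105121920, 1633887360). Reduce m mod 3661: (2996, 8784).
General: m = 2996 + 3661t, n = 8784 - 396t.
m ≥ 0 ⇒ t ≥ 0; n ≥ 0 ⇒ t ≤ 22. So t ∈ [0, 22]: 23 solutions.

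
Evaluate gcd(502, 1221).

gcd(1221, 502) = 1  (1221 = 2×502 + 217, 502 = 2×217 + 68, 217 = 3×68 + 13, 68 = 5×13 + 3, 13 = 4×3 + 1, 3 = 3×1).

1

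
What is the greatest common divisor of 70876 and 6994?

26

gcd(70876, 6994):
  70876 = 10×6994 + 936
  6994 = 7×936 + 442
  936 = 2×442 + 52
  442 = 8×52 + 26
  52 = 2×26
so gcd(70876, 6994) = 26.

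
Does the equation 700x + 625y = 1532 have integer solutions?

no

gcd(700, 625):
  700 = 1×625 + 75
  625 = 8×75 + 25
  75 = 3×25
so gcd(700, 625) = 25.
25 does not divide 1532 (remainder 7), so no integer solutions.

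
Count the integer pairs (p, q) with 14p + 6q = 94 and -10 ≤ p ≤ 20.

11

gcd(14, 6) = 2.
By Bézout, 14·(1) + 6·(-2) = 2.
Particular solution: (2, 11).
General solution: p = 2 + 3t, q = 11 - 7t for integer t.
-10 ≤ 2 + 3t ≤ 20 gives t ∈ [-4, 6], which is 11 values.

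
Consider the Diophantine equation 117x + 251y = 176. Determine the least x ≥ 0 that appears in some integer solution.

gcd(251, 117) = 1  (251 = 2×117 + 17, 117 = 6×17 + 15, 17 = 1×15 + 2, 15 = 7×2 + 1, 2 = 2×1).
1 divides 176, so solutions exist.
Back-substituting, 117×(118) + 251×(-55) = 1.
Scale by 176/1 = 176: (x₀, y₀) = (20768, -9680).
General solution: x = 20768 + 251t, y = -9680 - 117t for integer t.
x ≥ 0: smallest is 20768 mod 251 = 186 (at t = -82), with y = -86.

186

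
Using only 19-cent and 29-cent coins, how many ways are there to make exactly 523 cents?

Need nonnegative integers with 19j + 29k = 523.
gcd(19, 29) = 1, and 19·(-3) + 29·(2) = 1.
So (j₀, k₀) = (-1569, 1046); general j = -1569 + 29t, k = 1046 - 19t.
j ≥ 0 ⇒ t ≥ 55; k ≥ 0 ⇒ t ≤ 55. That's 1 value of t.

1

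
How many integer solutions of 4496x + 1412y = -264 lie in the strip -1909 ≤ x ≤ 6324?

gcd(4496, 1412) = 4  (4496 = 3·1412 + 260, 1412 = 5·260 + 112, 260 = 2·112 + 36, 112 = 3·36 + 4, 36 = 9·4).
Back-substituting, 4496·(-38) + 1412·(121) = 4.
Scale by -66: particular solution (2508, -7986); reduce x mod 353: (37, -118).
General solution: x = 37 + 353t, y = -118 - 1124t for integer t.
-1909 ≤ 37 + 353t ≤ 6324 gives t ∈ [-5, 17], which is 23 values.

23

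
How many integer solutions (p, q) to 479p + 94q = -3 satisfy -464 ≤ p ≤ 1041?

16

gcd(479, 94) = 1.
By Bézout, 479*(21) + 94*(-107) = 1.
Particular solution: (31, -158).
General solution: p = 31 + 94t, q = -158 - 479t for integer t.
-464 ≤ 31 + 94t ≤ 1041 gives t ∈ [-5, 10], which is 16 values.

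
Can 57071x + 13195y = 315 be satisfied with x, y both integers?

gcd(57071, 13195):
  57071 = 4*13195 + 4291
  13195 = 3*4291 + 322
  4291 = 13*322 + 105
  322 = 3*105 + 7
  105 = 15*7
so gcd(57071, 13195) = 7.
7 divides 315, so integer solutions exist.

yes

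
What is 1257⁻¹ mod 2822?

gcd(2822, 1257) = 1.
By Bézout, 1257·(339) + 2822·(-151) = 1.
So 1257·339 ≡ 1 (mod 2822), and 339 mod 2822 = 339.

339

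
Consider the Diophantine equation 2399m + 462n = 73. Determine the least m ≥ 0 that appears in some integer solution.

359

gcd(2399, 462) = 1.
1 divides 73, so solutions exist.
By Bézout, 2399*(-109) + 462*(566) = 1.
Scale by 73/1 = 73: (m₀, n₀) = (-7957, 41318).
General solution: m = -7957 + 462t, n = 41318 - 2399t for integer t.
m ≥ 0: smallest is -7957 mod 462 = 359 (at t = 18), with n = -1864.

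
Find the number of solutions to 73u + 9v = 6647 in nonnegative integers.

10

gcd(73, 9) = 1  (73 = 8*9 + 1, 9 = 9*1).
Back-substituting, 73*(1) + 9*(-8) = 1.
Scale by 6647: one solution is (6647, -53176). Reduce u mod 9: (5, 698).
General: u = 5 + 9t, v = 698 - 73t.
u ≥ 0 ⇒ t ≥ 0; v ≥ 0 ⇒ t ≤ 9. So t ∈ [0, 9]: 10 solutions.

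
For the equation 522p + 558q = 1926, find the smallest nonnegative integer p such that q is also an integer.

gcd(558, 522):
  558 = 1·522 + 36
  522 = 14·36 + 18
  36 = 2·18
so gcd(558, 522) = 18.
18 divides 1926, so solutions exist.
Back-substitute for Bézout coefficients:
  18 = 522 - 14·36
  ... = 522·(15) + 558·(-14)
Scale by 1926/18 = 107: (p₀, q₀) = (1605, -1498).
General solution: p = 1605 + 31t, q = -1498 - 29t for integer t.
p ≥ 0: smallest is 1605 mod 31 = 24 (at t = -51), with q = -19.

24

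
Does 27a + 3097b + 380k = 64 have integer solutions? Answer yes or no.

gcd(3097, 27) = 1  (3097 = 114×27 + 19, 27 = 1×19 + 8, 19 = 2×8 + 3, 8 = 2×3 + 2, 3 = 1×2 + 1, 2 = 2×1).
gcd(1, 380) = 1.
1 divides 64, so integer solutions exist.

yes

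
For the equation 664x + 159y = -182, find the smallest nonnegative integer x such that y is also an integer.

73

gcd(664, 159) = 1.
1 divides -182, so solutions exist.
By Bézout, 664×(-17) + 159×(71) = 1.
Scale by -182/1 = -182: (x₀, y₀) = (3094, -12922).
General solution: x = 3094 + 159t, y = -12922 - 664t for integer t.
x ≥ 0: smallest is 3094 mod 159 = 73 (at t = -19), with y = -306.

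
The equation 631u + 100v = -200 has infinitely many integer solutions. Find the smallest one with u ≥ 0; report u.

0

gcd(631, 100) = 1  (631 = 6*100 + 31, 100 = 3*31 + 7, 31 = 4*7 + 3, 7 = 2*3 + 1, 3 = 3*1).
1 divides -200, so solutions exist.
Back-substituting, 631*(-29) + 100*(183) = 1.
Scale by -200/1 = -200: (u₀, v₀) = (5800, -36600).
General solution: u = 5800 + 100t, v = -36600 - 631t for integer t.
u ≥ 0: smallest is 5800 mod 100 = 0 (at t = -58), with v = -2.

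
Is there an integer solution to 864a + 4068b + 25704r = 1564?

no

gcd(4068, 864):
  4068 = 4·864 + 612
  864 = 1·612 + 252
  612 = 2·252 + 108
  252 = 2·108 + 36
  108 = 3·36
so gcd(4068, 864) = 36.
gcd(36, 25704) = 36.
36 does not divide 1564 (remainder 16), so no integer solutions.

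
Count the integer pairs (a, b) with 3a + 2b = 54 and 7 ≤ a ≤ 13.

gcd(3, 2) = 1  (3 = 1×2 + 1, 2 = 2×1).
Back-substituting, 3×(1) + 2×(-1) = 1.
Scale by 54: particular solution (54, -54); reduce a mod 2: (0, 27).
General solution: a = 0 + 2t, b = 27 - 3t for integer t.
7 ≤ 0 + 2t ≤ 13 gives t ∈ [4, 6], which is 3 values.

3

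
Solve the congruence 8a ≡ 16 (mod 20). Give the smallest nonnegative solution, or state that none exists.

2

gcd(20, 8) = 4  (20 = 2×8 + 4, 8 = 2×4).
4 divides 16, so solutions exist.
Back-substituting, 8×(-2) + 20×(1) = 4.
So 8×(-2) ≡ 4 (mod 20); multiply by 4: a ≡ -8 (mod 5).
Smallest nonnegative: a = -8 mod 5 = 2.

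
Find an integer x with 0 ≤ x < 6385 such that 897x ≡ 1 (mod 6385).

gcd(6385, 897) = 1.
By Bézout, 897*(783) + 6385*(-110) = 1.
So 897*783 ≡ 1 (mod 6385), and 783 mod 6385 = 783.

783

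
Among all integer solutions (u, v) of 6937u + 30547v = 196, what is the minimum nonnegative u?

gcd(30547, 6937):
  30547 = 4×6937 + 2799
  6937 = 2×2799 + 1339
  2799 = 2×1339 + 121
  1339 = 11×121 + 8
  121 = 15×8 + 1
  8 = 8×1
so gcd(30547, 6937) = 1.
1 divides 196, so solutions exist.
Back-substitute for Bézout coefficients:
  1 = 121 - 15×8
  ... = 6937×(-3787) + 30547×(860)
Scale by 196/1 = 196: (u₀, v₀) = (-742252, 168560).
General solution: u = -742252 + 30547t, v = 168560 - 6937t for integer t.
u ≥ 0: smallest is -742252 mod 30547 = 21423 (at t = 25), with v = -4865.

21423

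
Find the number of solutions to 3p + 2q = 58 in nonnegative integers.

gcd(3, 2) = 1.
By Bézout, 3*(1) + 2*(-1) = 1.
One solution: (0, 29).
General: p = 0 + 2t, q = 29 - 3t.
p ≥ 0 ⇒ t ≥ 0; q ≥ 0 ⇒ t ≤ 9. So t ∈ [0, 9]: 10 solutions.

10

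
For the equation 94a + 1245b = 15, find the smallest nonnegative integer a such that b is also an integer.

gcd(1245, 94):
  1245 = 13*94 + 23
  94 = 4*23 + 2
  23 = 11*2 + 1
  2 = 2*1
so gcd(1245, 94) = 1.
1 divides 15, so solutions exist.
Back-substitute for Bézout coefficients:
  1 = 23 - 11*2
  ... = 94*(-596) + 1245*(45)
Scale by 15/1 = 15: (a₀, b₀) = (-8940, 675).
General solution: a = -8940 + 1245t, b = 675 - 94t for integer t.
a ≥ 0: smallest is -8940 mod 1245 = 1020 (at t = 8), with b = -77.

1020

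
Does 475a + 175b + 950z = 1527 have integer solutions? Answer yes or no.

no

gcd(475, 175) = 25  (475 = 2×175 + 125, 175 = 1×125 + 50, 125 = 2×50 + 25, 50 = 2×25).
gcd(25, 950) = 25.
25 does not divide 1527 (remainder 2), so no integer solutions.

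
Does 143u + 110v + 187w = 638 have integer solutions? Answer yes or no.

yes

gcd(143, 110):
  143 = 1·110 + 33
  110 = 3·33 + 11
  33 = 3·11
so gcd(143, 110) = 11.
gcd(11, 187) = 11.
11 divides 638, so integer solutions exist.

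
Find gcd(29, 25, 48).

1

gcd(29, 25):
  29 = 1*25 + 4
  25 = 6*4 + 1
  4 = 4*1
so gcd(29, 25) = 1.
gcd(1, 48) = 1.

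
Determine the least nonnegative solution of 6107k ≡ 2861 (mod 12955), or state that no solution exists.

9608

gcd(12955, 6107) = 1.
1 divides 2861, so solutions exist.
By Bézout, 6107·(-3112) + 12955·(1467) = 1.
So 6107·(-3112) ≡ 1 (mod 12955); multiply by 2861: k ≡ -8903432 (mod 12955).
Smallest nonnegative: k = -8903432 mod 12955 = 9608.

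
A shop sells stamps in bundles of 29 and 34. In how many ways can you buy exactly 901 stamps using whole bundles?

Need nonnegative integers with 29j + 34k = 901.
gcd(29, 34) = 1, and 29·(-7) + 34·(6) = 1.
So (j₀, k₀) = (-6307, 5406); general j = -6307 + 34t, k = 5406 - 29t.
j ≥ 0 ⇒ t ≥ 186; k ≥ 0 ⇒ t ≤ 186. That's 1 value of t.

1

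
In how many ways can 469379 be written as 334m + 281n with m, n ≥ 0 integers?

gcd(334, 281) = 1.
By Bézout, 334×(-53) + 281×(63) = 1.
One solution: (124, 1523).
General: m = 124 + 281t, n = 1523 - 334t.
m ≥ 0 ⇒ t ≥ 0; n ≥ 0 ⇒ t ≤ 4. So t ∈ [0, 4]: 5 solutions.

5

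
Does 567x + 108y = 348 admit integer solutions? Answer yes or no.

gcd(567, 108):
  567 = 5·108 + 27
  108 = 4·27
so gcd(567, 108) = 27.
27 does not divide 348 (remainder 24), so no integer solutions.

no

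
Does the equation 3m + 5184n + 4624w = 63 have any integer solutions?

yes

gcd(5184, 3) = 3  (5184 = 1728×3).
gcd(3, 4624) = 1.
1 divides 63, so integer solutions exist.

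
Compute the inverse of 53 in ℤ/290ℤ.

197

gcd(290, 53) = 1  (290 = 5×53 + 25, 53 = 2×25 + 3, 25 = 8×3 + 1, 3 = 3×1).
Back-substituting, 53×(-93) + 290×(17) = 1.
So 53×-93 ≡ 1 (mod 290), and -93 mod 290 = 197.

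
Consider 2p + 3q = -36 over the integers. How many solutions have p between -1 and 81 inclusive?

28

gcd(3, 2):
  3 = 1*2 + 1
  2 = 2*1
so gcd(3, 2) = 1.
Back-substitute for Bézout coefficients:
  1 = 3 - 1*2
  ... = 2*(-1) + 3*(1)
Scale by -36: particular solution (36, -36); reduce p mod 3: (0, -12).
General solution: p = 0 + 3t, q = -12 - 2t for integer t.
-1 ≤ 0 + 3t ≤ 81 gives t ∈ [0, 27], which is 28 values.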